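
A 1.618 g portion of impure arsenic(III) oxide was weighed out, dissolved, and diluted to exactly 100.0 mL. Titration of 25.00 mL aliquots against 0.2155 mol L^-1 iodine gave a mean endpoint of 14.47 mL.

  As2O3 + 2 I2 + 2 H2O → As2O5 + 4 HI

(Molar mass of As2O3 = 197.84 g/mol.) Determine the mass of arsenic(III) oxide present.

n(I2) per titration = 0.01447 × 0.2155 = 3.118 × 10^-3 mol
From the 1:2 ratio, n(As2O3) in each aliquot = 1/2 × 3.118 × 10^-3 = 1.559 × 10^-3 mol
n(As2O3) in the whole flask = 1.559 × 10^-3 × 100.0/25.00 = 6.237 × 10^-3 mol
mass of As2O3 = 6.237 × 10^-3 × 197.84 = 1.234 g

1.234 g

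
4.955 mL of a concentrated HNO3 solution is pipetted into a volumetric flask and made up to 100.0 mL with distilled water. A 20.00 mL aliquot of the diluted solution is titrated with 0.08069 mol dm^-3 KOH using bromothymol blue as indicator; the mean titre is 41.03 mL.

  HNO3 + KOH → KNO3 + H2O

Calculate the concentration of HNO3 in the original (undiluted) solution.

3.341 mol/L

n(KOH) = 0.04103 × 0.08069 = 3.311 × 10^-3 mol
n(HNO3) in the aliquot = 3.311 × 10^-3 mol (1:1 ratio)
[HNO3]_dilute = 3.311 × 10^-3 / 0.02000 = 0.1655 mol/L
Dilution factor = 100.0 / 4.955 = 20.18
[HNO3]_stock = 0.1655 × 20.18 = 3.341 mol/L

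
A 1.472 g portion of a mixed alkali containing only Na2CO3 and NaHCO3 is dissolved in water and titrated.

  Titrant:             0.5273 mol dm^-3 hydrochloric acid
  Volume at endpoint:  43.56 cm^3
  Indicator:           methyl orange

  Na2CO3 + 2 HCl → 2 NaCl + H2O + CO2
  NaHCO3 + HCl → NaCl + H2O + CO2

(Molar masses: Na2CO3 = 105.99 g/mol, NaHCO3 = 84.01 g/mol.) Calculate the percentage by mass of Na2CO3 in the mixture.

n(HCl) = 0.04356 × 0.5273 = 0.02297 mol
Let x = n(Na2CO3), y = n(NaHCO3).
Titrant: 2x + 1y = 0.02297;  mass: 105.99x + 84.01y = 1.472
Solving, x = 7.378 × 10^-3 mol, y = 8.214 × 10^-3 mol
mass of Na2CO3 = 7.378 × 10^-3 × 105.99 = 0.7820 g
% Na2CO3 = 0.7820 / 1.472 × 100 = 53.12 %

53.12 %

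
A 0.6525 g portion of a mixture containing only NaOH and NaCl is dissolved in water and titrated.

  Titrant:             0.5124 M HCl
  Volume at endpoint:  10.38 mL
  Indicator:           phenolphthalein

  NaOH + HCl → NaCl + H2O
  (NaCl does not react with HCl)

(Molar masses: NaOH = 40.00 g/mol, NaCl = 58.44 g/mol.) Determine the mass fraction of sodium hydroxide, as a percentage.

32.61 %

n(HCl) = 0.01038 × 0.5124 = 5.319 × 10^-3 mol
Let x = n(NaOH), y = n(NaCl).
Titrant: 1x = 5.319 × 10^-3;  mass: 40.00x + 58.44y = 0.6525
Solving, x = 5.319 × 10^-3 mol, y = 7.525 × 10^-3 mol
mass of NaOH = 5.319 × 10^-3 × 40.00 = 0.2127 g
% NaOH = 0.2127 / 0.6525 × 100 = 32.61 %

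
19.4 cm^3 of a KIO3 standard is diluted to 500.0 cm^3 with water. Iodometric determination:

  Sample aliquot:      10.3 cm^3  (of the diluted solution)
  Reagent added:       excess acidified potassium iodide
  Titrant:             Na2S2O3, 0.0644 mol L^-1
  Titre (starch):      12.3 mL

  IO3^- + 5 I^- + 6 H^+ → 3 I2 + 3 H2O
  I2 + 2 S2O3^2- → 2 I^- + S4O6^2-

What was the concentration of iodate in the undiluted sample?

n(S2O3^2-) = 0.0123 × 0.0644 = 7.92 × 10^-4 mol
n(I2) = n(S2O3^2-)/2 = 3.96 × 10^-4 mol
From the 1:3 ratio, n(IO3^-) in the aliquot = 1/3 × 3.96 × 10^-4 = 1.32 × 10^-4 mol
[IO3^-]_dilute = 1.32 × 10^-4 / 0.0103 = 0.0128 mol/L
[IO3^-]_original = 0.0128 × 500.0/19.4 = 0.330 mol/L

0.330 mol/L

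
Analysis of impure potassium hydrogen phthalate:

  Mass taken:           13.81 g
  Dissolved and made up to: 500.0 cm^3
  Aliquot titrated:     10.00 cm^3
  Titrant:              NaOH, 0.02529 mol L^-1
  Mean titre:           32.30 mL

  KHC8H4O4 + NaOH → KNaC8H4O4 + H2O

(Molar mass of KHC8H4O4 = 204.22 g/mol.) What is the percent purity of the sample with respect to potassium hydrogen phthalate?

n(NaOH) per titration = 0.03230 × 0.02529 = 8.169 × 10^-4 mol
n(KHC8H4O4) in each aliquot = 8.169 × 10^-4 mol (1:1 ratio)
n(KHC8H4O4) in the whole flask = 8.169 × 10^-4 × 500.0/10.00 = 0.04084 mol
mass of KHC8H4O4 = 0.04084 × 204.22 = 8.341 g
% KHC8H4O4 = 8.341 / 13.81 × 100 = 60.40 %

60.40 %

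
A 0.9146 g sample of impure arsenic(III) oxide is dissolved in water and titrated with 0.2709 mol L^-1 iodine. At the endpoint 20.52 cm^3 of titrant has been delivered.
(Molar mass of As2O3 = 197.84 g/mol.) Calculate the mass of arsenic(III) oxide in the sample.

0.5499 g

As2O3 + 2 I2 + 2 H2O → As2O5 + 4 HI
n(I2) = 0.02052 L × 0.2709 mol/L = 5.559 × 10^-3 mol
From the 1:2 ratio, n(As2O3) = 1/2 × 5.559 × 10^-3 = 2.779 × 10^-3 mol
mass of As2O3 = 2.779 × 10^-3 × 197.84 g/mol = 0.5499 g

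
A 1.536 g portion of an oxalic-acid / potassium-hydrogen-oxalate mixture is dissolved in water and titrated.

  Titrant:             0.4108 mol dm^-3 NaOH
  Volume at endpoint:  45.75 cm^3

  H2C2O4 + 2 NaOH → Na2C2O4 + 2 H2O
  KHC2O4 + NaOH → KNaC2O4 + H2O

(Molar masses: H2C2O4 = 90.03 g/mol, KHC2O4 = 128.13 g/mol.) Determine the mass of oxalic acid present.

0.4723 g

n(NaOH) = 0.04575 × 0.4108 = 0.01879 mol
Let x = n(H2C2O4), y = n(KHC2O4).
Titrant: 2x + 1y = 0.01879;  mass: 90.03x + 128.13y = 1.536
Solving, x = 5.246 × 10^-3 mol, y = 8.302 × 10^-3 mol
mass of H2C2O4 = 5.246 × 10^-3 × 90.03 = 0.4723 g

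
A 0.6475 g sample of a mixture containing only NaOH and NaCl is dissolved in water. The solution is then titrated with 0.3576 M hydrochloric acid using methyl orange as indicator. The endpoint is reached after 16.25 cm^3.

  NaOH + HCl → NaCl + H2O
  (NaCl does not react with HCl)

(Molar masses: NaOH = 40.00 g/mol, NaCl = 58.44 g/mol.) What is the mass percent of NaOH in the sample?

35.90 %

n(HCl) = 0.01625 × 0.3576 = 5.811 × 10^-3 mol
Let x = n(NaOH), y = n(NaCl).
Titrant: 1x = 5.811 × 10^-3;  mass: 40.00x + 58.44y = 0.6475
Solving, x = 5.811 × 10^-3 mol, y = 7.102 × 10^-3 mol
mass of NaOH = 5.811 × 10^-3 × 40.00 = 0.2324 g
% NaOH = 0.2324 / 0.6475 × 100 = 35.90 %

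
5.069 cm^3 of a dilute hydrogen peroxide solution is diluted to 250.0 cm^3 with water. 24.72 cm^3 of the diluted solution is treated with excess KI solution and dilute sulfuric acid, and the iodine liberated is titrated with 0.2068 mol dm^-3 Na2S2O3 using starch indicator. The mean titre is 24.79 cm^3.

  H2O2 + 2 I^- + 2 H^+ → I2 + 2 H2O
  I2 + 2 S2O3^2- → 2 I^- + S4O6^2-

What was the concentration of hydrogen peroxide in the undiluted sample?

n(S2O3^2-) = 0.02479 × 0.2068 = 5.127 × 10^-3 mol
n(I2) = n(S2O3^2-)/2 = 2.563 × 10^-3 mol
n(H2O2) in the aliquot = 2.563 × 10^-3 mol (1:1 ratio)
[H2O2]_dilute = 2.563 × 10^-3 / 0.02472 = 0.1037 mol/L
[H2O2]_original = 0.1037 × 250.0/5.069 = 5.114 mol/L

5.114 mol/L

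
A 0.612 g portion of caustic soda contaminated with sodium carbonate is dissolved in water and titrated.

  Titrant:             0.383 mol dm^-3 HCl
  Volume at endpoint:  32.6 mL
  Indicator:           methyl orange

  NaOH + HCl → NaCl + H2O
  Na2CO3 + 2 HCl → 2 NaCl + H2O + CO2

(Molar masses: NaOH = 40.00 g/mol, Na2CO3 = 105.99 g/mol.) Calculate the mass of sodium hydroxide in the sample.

n(HCl) = 0.0326 × 0.383 = 0.0125 mol
Let x = n(NaOH), y = n(Na2CO3).
Titrant: 1x + 2y = 0.0125;  mass: 40.00x + 105.99y = 0.612
Solving, x = 3.82 × 10^-3 mol, y = 4.33 × 10^-3 mol
mass of NaOH = 3.82 × 10^-3 × 40.00 = 0.153 g

0.153 g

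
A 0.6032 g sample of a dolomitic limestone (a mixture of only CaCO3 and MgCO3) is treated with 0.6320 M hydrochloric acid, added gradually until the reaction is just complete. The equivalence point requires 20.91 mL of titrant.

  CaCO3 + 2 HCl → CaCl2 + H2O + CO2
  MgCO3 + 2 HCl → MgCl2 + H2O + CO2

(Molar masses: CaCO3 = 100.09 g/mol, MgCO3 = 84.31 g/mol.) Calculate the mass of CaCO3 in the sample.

n(HCl) = 0.02091 × 0.6320 = 0.01322 mol
Let x = n(CaCO3), y = n(MgCO3).
Titrant: 2x + 2y = 0.01322;  mass: 100.09x + 84.31y = 0.6032
Solving, x = 2.922 × 10^-3 mol, y = 3.685 × 10^-3 mol
mass of CaCO3 = 2.922 × 10^-3 × 100.09 = 0.2925 g

0.2925 g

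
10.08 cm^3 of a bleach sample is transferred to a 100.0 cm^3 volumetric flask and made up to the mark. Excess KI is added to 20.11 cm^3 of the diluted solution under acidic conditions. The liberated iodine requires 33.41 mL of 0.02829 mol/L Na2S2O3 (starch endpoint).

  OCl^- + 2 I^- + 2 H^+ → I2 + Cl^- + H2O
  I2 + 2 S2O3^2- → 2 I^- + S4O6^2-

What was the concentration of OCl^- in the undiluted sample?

0.2331 mol/L

n(S2O3^2-) = 0.03341 × 0.02829 = 9.452 × 10^-4 mol
n(I2) = n(S2O3^2-)/2 = 4.726 × 10^-4 mol
n(OCl^-) in the aliquot = 4.726 × 10^-4 mol (1:1 ratio)
[OCl^-]_dilute = 4.726 × 10^-4 / 0.02011 = 0.02350 mol/L
[OCl^-]_original = 0.02350 × 100.0/10.08 = 0.2331 mol/L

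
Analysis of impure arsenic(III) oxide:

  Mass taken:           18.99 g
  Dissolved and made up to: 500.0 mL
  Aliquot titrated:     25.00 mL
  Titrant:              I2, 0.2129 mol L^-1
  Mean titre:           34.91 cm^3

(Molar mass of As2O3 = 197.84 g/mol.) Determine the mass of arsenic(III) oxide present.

14.70 g

As2O3 + 2 I2 + 2 H2O → As2O5 + 4 HI
n(I2) per titration = 0.03491 × 0.2129 = 7.432 × 10^-3 mol
From the 1:2 ratio, n(As2O3) in each aliquot = 1/2 × 7.432 × 10^-3 = 3.716 × 10^-3 mol
n(As2O3) in the whole flask = 3.716 × 10^-3 × 500.0/25.00 = 0.07432 mol
mass of As2O3 = 0.07432 × 197.84 = 14.70 g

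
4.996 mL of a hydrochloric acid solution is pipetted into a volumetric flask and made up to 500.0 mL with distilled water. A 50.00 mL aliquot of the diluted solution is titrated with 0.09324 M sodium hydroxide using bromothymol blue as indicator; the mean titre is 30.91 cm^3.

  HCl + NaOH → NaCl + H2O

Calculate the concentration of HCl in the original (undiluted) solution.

n(NaOH) = 0.03091 × 0.09324 = 2.882 × 10^-3 mol
n(HCl) in the aliquot = 2.882 × 10^-3 mol (1:1 ratio)
[HCl]_dilute = 2.882 × 10^-3 / 0.05000 = 0.05764 mol/L
Dilution factor = 500.0 / 4.996 = 100.1
[HCl]_stock = 0.05764 × 100.1 = 5.769 mol/L

5.769 M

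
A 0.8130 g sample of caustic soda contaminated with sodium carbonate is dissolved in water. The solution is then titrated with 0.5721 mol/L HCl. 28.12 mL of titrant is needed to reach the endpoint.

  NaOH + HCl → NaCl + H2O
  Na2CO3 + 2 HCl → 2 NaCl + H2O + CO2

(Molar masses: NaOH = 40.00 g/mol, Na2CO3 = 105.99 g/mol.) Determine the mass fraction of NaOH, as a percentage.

14.98 %

n(HCl) = 0.02812 × 0.5721 = 0.01609 mol
Let x = n(NaOH), y = n(Na2CO3).
Titrant: 1x + 2y = 0.01609;  mass: 40.00x + 105.99y = 0.8130
Solving, x = 3.044 × 10^-3 mol, y = 6.522 × 10^-3 mol
mass of NaOH = 3.044 × 10^-3 × 40.00 = 0.1218 g
% NaOH = 0.1218 / 0.8130 × 100 = 14.98 %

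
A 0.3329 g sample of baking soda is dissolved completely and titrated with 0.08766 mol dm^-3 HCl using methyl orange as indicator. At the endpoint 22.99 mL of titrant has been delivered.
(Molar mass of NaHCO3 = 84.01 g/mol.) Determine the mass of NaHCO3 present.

0.1693 g

NaHCO3 + HCl → NaCl + H2O + CO2
n(HCl) = 0.02299 L × 0.08766 mol/L = 2.015 × 10^-3 mol
n(NaHCO3) = 2.015 × 10^-3 mol (1:1 ratio)
mass of NaHCO3 = 2.015 × 10^-3 × 84.01 g/mol = 0.1693 g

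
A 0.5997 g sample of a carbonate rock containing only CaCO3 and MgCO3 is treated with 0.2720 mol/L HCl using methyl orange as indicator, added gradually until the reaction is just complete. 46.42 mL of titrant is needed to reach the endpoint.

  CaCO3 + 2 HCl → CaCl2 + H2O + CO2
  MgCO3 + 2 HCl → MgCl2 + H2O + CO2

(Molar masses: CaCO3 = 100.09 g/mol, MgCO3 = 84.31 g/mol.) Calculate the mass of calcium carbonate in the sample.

n(HCl) = 0.04642 × 0.2720 = 0.01263 mol
Let x = n(CaCO3), y = n(MgCO3).
Titrant: 2x + 2y = 0.01263;  mass: 100.09x + 84.31y = 0.5997
Solving, x = 4.274 × 10^-3 mol, y = 2.039 × 10^-3 mol
mass of CaCO3 = 4.274 × 10^-3 × 100.09 = 0.4278 g

0.4278 g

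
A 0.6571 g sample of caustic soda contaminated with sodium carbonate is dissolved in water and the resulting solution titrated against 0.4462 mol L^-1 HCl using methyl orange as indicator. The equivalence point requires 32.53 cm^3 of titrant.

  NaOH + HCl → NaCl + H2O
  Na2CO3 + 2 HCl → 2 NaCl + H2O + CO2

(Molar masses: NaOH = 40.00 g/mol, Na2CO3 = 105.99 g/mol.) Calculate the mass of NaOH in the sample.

n(HCl) = 0.03253 × 0.4462 = 0.01451 mol
Let x = n(NaOH), y = n(Na2CO3).
Titrant: 1x + 2y = 0.01451;  mass: 40.00x + 105.99y = 0.6571
Solving, x = 8.628 × 10^-3 mol, y = 2.944 × 10^-3 mol
mass of NaOH = 8.628 × 10^-3 × 40.00 = 0.3451 g

0.3451 g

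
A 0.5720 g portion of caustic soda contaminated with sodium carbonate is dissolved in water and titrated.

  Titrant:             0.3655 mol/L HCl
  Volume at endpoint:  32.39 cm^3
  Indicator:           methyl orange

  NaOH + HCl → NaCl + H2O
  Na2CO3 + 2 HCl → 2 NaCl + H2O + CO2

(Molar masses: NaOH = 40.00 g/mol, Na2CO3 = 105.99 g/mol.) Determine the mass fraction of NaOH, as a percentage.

n(HCl) = 0.03239 × 0.3655 = 0.01184 mol
Let x = n(NaOH), y = n(Na2CO3).
Titrant: 1x + 2y = 0.01184;  mass: 40.00x + 105.99y = 0.5720
Solving, x = 4.262 × 10^-3 mol, y = 3.788 × 10^-3 mol
mass of NaOH = 4.262 × 10^-3 × 40.00 = 0.1705 g
% NaOH = 0.1705 / 0.5720 × 100 = 29.80 %

29.80 %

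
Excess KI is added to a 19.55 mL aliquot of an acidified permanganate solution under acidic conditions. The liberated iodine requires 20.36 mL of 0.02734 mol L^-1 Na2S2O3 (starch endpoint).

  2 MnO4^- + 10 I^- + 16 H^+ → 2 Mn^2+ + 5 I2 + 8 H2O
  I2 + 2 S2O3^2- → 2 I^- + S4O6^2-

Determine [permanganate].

0.005695 mol/L

n(S2O3^2-) = 0.02036 × 0.02734 = 5.566 × 10^-4 mol
n(I2) = n(S2O3^2-)/2 = 2.783 × 10^-4 mol
From the 2:5 ratio, n(MnO4^-) in the aliquot = 2/5 × 2.783 × 10^-4 = 1.113 × 10^-4 mol
[MnO4^-] = 1.113 × 10^-4 / 0.01955 = 0.005695 mol/L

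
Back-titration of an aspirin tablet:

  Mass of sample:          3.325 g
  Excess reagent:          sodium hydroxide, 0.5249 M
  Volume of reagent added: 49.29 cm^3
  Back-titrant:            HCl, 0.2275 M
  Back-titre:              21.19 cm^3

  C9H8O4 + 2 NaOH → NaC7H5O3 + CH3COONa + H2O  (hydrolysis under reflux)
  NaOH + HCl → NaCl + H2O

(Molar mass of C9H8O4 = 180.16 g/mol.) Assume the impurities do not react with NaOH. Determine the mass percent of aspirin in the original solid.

57.03 %

n(NaOH) added = 0.04929 × 0.5249 = 0.02587 mol
n(HCl) used in back-titration = 0.02119 × 0.2275 = 4.821 × 10^-3 mol
n(NaOH) left over = 4.821 × 10^-3 mol (1:1 ratio)
n(NaOH) consumed by analyte = 0.02587 − 4.821 × 10^-3 = 0.02105 mol
From the 1:2 ratio, n(C9H8O4) = 1/2 × 0.02105 = 0.01053 mol
mass of C9H8O4 = 0.01053 × 180.16 = 1.896 g
% C9H8O4 = 1.896 / 3.325 × 100 = 57.03 %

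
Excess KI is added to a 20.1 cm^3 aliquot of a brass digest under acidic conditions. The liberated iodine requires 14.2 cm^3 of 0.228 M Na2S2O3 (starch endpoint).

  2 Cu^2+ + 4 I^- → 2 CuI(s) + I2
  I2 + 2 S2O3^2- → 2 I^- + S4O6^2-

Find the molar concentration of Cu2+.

n(S2O3^2-) = 0.0142 × 0.228 = 3.24 × 10^-3 mol
n(I2) = n(S2O3^2-)/2 = 1.62 × 10^-3 mol
From the 2:1 ratio, n(Cu2+) in the aliquot = 2/1 × 1.62 × 10^-3 = 3.24 × 10^-3 mol
[Cu2+] = 3.24 × 10^-3 / 0.0201 = 0.161 mol/L

0.161 M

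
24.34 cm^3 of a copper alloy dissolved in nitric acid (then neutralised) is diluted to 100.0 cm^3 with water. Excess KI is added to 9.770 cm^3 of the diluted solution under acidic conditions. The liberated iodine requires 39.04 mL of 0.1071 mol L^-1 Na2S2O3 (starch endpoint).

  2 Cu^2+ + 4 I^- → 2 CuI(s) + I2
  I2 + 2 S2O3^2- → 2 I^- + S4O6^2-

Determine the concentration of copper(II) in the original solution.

1.758 mol/L

n(S2O3^2-) = 0.03904 × 0.1071 = 4.181 × 10^-3 mol
n(I2) = n(S2O3^2-)/2 = 2.091 × 10^-3 mol
From the 2:1 ratio, n(Cu2+) in the aliquot = 2/1 × 2.091 × 10^-3 = 4.181 × 10^-3 mol
[Cu2+]_dilute = 4.181 × 10^-3 / 0.009770 = 0.4280 mol/L
[Cu2+]_original = 0.4280 × 100.0/24.34 = 1.758 mol/L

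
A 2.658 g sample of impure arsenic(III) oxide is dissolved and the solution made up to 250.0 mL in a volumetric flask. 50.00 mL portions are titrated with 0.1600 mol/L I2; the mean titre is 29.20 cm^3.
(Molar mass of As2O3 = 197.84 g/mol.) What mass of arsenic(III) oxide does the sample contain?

As2O3 + 2 I2 + 2 H2O → As2O5 + 4 HI
n(I2) per titration = 0.02920 × 0.1600 = 4.672 × 10^-3 mol
From the 1:2 ratio, n(As2O3) in each aliquot = 1/2 × 4.672 × 10^-3 = 2.336 × 10^-3 mol
n(As2O3) in the whole flask = 2.336 × 10^-3 × 250.0/50.00 = 0.01168 mol
mass of As2O3 = 0.01168 × 197.84 = 2.311 g

2.311 g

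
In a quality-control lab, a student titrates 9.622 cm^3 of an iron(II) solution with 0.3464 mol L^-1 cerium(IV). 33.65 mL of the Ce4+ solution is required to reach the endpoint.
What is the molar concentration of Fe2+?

1.211 mol/L

Ce^4+ + Fe^2+ → Ce^3+ + Fe^3+
n(Ce4+) = 0.03365 L × 0.3464 mol/L = 0.01166 mol
n(Fe2+) = 0.01166 mol (1:1 mole ratio)
[Fe2+] = 0.01166 mol / 0.009622 L = 1.211 mol/L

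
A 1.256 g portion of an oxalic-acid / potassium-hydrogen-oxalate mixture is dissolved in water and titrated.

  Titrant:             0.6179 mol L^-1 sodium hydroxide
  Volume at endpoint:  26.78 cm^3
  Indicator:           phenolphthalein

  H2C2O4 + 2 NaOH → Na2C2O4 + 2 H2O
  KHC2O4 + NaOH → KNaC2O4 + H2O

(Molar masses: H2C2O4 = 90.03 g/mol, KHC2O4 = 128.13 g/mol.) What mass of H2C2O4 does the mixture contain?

n(NaOH) = 0.02678 × 0.6179 = 0.01655 mol
Let x = n(H2C2O4), y = n(KHC2O4).
Titrant: 2x + 1y = 0.01655;  mass: 90.03x + 128.13y = 1.256
Solving, x = 5.199 × 10^-3 mol, y = 6.150 × 10^-3 mol
mass of H2C2O4 = 5.199 × 10^-3 × 90.03 = 0.4681 g

0.4681 g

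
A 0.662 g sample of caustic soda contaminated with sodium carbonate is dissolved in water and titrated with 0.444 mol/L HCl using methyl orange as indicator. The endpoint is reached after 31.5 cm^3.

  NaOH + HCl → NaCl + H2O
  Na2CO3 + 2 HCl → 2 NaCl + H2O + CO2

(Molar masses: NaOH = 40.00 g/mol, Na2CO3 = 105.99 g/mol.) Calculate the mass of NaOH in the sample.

0.244 g

n(HCl) = 0.0315 × 0.444 = 0.0140 mol
Let x = n(NaOH), y = n(Na2CO3).
Titrant: 1x + 2y = 0.0140;  mass: 40.00x + 105.99y = 0.662
Solving, x = 6.09 × 10^-3 mol, y = 3.95 × 10^-3 mol
mass of NaOH = 6.09 × 10^-3 × 40.00 = 0.244 g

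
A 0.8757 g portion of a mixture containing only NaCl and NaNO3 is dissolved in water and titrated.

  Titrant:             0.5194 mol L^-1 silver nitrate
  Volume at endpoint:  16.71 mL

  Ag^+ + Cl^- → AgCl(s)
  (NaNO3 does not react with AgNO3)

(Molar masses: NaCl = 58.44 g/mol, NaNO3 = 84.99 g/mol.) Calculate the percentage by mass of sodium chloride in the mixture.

57.92 %

n(AgNO3) = 0.01671 × 0.5194 = 8.679 × 10^-3 mol
Let x = n(NaCl), y = n(NaNO3).
Titrant: 1x = 8.679 × 10^-3;  mass: 58.44x + 84.99y = 0.8757
Solving, x = 8.679 × 10^-3 mol, y = 4.336 × 10^-3 mol
mass of NaCl = 8.679 × 10^-3 × 58.44 = 0.5072 g
% NaCl = 0.5072 / 0.8757 × 100 = 57.92 %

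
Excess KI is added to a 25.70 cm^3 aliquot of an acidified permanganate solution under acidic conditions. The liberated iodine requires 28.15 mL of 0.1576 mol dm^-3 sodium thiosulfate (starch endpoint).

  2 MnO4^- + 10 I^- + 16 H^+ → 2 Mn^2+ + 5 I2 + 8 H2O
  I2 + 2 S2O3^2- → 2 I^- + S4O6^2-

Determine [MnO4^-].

0.03452 mol/L

n(S2O3^2-) = 0.02815 × 0.1576 = 4.436 × 10^-3 mol
n(I2) = n(S2O3^2-)/2 = 2.218 × 10^-3 mol
From the 2:5 ratio, n(MnO4^-) in the aliquot = 2/5 × 2.218 × 10^-3 = 8.873 × 10^-4 mol
[MnO4^-] = 8.873 × 10^-4 / 0.02570 = 0.03452 mol/L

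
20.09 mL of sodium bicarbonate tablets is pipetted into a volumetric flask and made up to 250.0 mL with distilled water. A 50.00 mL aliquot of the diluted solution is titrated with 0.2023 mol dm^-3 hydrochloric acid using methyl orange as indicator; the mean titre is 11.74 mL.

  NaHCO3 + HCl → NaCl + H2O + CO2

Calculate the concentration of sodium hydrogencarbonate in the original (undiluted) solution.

0.5911 mol/L

n(HCl) = 0.01174 × 0.2023 = 2.375 × 10^-3 mol
n(NaHCO3) in the aliquot = 2.375 × 10^-3 mol (1:1 ratio)
[NaHCO3]_dilute = 2.375 × 10^-3 / 0.05000 = 0.04750 mol/L
Dilution factor = 250.0 / 20.09 = 12.44
[NaHCO3]_stock = 0.04750 × 12.44 = 0.5911 mol/L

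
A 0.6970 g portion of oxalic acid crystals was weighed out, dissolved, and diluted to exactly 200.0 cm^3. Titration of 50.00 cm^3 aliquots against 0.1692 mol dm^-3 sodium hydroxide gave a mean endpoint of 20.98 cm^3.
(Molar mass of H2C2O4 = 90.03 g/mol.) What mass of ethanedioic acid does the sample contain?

H2C2O4 + 2 NaOH → Na2C2O4 + 2 H2O
n(NaOH) per titration = 0.02098 × 0.1692 = 3.550 × 10^-3 mol
From the 1:2 ratio, n(H2C2O4) in each aliquot = 1/2 × 3.550 × 10^-3 = 1.775 × 10^-3 mol
n(H2C2O4) in the whole flask = 1.775 × 10^-3 × 200.0/50.00 = 7.100 × 10^-3 mol
mass of H2C2O4 = 7.100 × 10^-3 × 90.03 = 0.6392 g

0.6392 g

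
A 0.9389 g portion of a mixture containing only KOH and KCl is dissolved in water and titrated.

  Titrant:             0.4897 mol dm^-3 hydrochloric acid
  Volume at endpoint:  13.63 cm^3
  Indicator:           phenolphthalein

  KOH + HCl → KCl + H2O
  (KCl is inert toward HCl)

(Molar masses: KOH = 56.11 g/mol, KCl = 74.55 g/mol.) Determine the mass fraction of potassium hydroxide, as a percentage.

n(HCl) = 0.01363 × 0.4897 = 6.675 × 10^-3 mol
Let x = n(KOH), y = n(KCl).
Titrant: 1x = 6.675 × 10^-3;  mass: 56.11x + 74.55y = 0.9389
Solving, x = 6.675 × 10^-3 mol, y = 7.571 × 10^-3 mol
mass of KOH = 6.675 × 10^-3 × 56.11 = 0.3745 g
% KOH = 0.3745 / 0.9389 × 100 = 39.89 %

39.89 %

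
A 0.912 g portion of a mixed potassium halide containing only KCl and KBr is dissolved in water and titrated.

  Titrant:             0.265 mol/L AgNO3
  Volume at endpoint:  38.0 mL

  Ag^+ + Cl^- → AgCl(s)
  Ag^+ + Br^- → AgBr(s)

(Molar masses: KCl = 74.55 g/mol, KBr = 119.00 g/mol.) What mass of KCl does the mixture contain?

0.480 g

n(AgNO3) = 0.0380 × 0.265 = 0.0101 mol
Let x = n(KCl), y = n(KBr).
Titrant: 1x + 1y = 0.0101;  mass: 74.55x + 119.00y = 0.912
Solving, x = 6.44 × 10^-3 mol, y = 3.63 × 10^-3 mol
mass of KCl = 6.44 × 10^-3 × 74.55 = 0.480 g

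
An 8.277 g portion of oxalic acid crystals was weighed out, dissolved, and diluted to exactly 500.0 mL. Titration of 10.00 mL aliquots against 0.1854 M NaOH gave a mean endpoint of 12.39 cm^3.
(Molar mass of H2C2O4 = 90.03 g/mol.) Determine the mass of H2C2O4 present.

H2C2O4 + 2 NaOH → Na2C2O4 + 2 H2O
n(NaOH) per titration = 0.01239 × 0.1854 = 2.297 × 10^-3 mol
From the 1:2 ratio, n(H2C2O4) in each aliquot = 1/2 × 2.297 × 10^-3 = 1.149 × 10^-3 mol
n(H2C2O4) in the whole flask = 1.149 × 10^-3 × 500.0/10.00 = 0.05743 mol
mass of H2C2O4 = 0.05743 × 90.03 = 5.170 g

5.170 g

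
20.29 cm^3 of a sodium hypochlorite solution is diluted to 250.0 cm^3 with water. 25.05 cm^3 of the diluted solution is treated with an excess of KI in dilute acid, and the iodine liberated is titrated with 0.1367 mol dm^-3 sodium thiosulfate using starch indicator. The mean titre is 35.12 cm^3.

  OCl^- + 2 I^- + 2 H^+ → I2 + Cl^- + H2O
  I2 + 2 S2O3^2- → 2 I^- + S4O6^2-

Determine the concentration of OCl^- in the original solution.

n(S2O3^2-) = 0.03512 × 0.1367 = 4.801 × 10^-3 mol
n(I2) = n(S2O3^2-)/2 = 2.400 × 10^-3 mol
n(OCl^-) in the aliquot = 2.400 × 10^-3 mol (1:1 ratio)
[OCl^-]_dilute = 2.400 × 10^-3 / 0.02505 = 0.09583 mol/L
[OCl^-]_original = 0.09583 × 250.0/20.29 = 1.181 mol/L

1.181 mol/L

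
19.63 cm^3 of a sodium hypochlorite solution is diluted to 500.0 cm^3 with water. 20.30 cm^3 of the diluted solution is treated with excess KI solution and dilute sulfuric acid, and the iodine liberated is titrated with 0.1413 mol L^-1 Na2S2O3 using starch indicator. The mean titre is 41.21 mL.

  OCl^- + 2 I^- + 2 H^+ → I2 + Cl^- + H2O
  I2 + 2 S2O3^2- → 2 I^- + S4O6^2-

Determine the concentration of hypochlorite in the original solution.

n(S2O3^2-) = 0.04121 × 0.1413 = 5.823 × 10^-3 mol
n(I2) = n(S2O3^2-)/2 = 2.911 × 10^-3 mol
n(OCl^-) in the aliquot = 2.911 × 10^-3 mol (1:1 ratio)
[OCl^-]_dilute = 2.911 × 10^-3 / 0.02030 = 0.1434 mol/L
[OCl^-]_original = 0.1434 × 500.0/19.63 = 3.653 mol/L

3.653 mol/L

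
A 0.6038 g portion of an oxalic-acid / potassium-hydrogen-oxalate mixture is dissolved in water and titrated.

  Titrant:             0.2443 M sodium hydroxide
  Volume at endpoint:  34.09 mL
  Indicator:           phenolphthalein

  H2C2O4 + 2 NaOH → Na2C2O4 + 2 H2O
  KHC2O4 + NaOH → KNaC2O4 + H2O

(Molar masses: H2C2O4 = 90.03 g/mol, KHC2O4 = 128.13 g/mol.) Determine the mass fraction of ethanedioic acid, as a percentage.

41.56 %

n(NaOH) = 0.03409 × 0.2443 = 8.328 × 10^-3 mol
Let x = n(H2C2O4), y = n(KHC2O4).
Titrant: 2x + 1y = 8.328 × 10^-3;  mass: 90.03x + 128.13y = 0.6038
Solving, x = 2.787 × 10^-3 mol, y = 2.754 × 10^-3 mol
mass of H2C2O4 = 2.787 × 10^-3 × 90.03 = 0.2509 g
% H2C2O4 = 0.2509 / 0.6038 × 100 = 41.56 %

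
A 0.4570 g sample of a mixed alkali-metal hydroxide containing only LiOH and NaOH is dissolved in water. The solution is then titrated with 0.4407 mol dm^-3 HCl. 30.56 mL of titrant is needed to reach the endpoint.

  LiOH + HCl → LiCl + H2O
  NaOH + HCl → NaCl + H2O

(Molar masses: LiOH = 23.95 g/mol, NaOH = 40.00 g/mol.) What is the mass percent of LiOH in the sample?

26.68 %

n(HCl) = 0.03056 × 0.4407 = 0.01347 mol
Let x = n(LiOH), y = n(NaOH).
Titrant: 1x + 1y = 0.01347;  mass: 23.95x + 40.00y = 0.4570
Solving, x = 5.091 × 10^-3 mol, y = 8.377 × 10^-3 mol
mass of LiOH = 5.091 × 10^-3 × 23.95 = 0.1219 g
% LiOH = 0.1219 / 0.4570 × 100 = 26.68 %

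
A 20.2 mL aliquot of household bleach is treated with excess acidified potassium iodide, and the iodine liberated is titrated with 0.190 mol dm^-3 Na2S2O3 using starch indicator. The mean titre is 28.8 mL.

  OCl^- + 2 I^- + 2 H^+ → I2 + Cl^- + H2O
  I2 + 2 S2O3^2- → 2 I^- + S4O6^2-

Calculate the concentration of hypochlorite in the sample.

n(S2O3^2-) = 0.0288 × 0.190 = 5.47 × 10^-3 mol
n(I2) = n(S2O3^2-)/2 = 2.74 × 10^-3 mol
n(OCl^-) in the aliquot = 2.74 × 10^-3 mol (1:1 ratio)
[OCl^-] = 2.74 × 10^-3 / 0.0202 = 0.135 mol/L

0.135 mol/L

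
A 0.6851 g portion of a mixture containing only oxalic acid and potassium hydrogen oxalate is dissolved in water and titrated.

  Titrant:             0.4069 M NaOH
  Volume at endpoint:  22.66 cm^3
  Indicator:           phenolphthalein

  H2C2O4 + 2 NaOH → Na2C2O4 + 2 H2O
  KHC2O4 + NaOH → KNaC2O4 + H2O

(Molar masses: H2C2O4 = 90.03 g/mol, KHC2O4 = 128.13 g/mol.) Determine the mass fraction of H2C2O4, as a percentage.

39.23 %

n(NaOH) = 0.02266 × 0.4069 = 9.220 × 10^-3 mol
Let x = n(H2C2O4), y = n(KHC2O4).
Titrant: 2x + 1y = 9.220 × 10^-3;  mass: 90.03x + 128.13y = 0.6851
Solving, x = 2.986 × 10^-3 mol, y = 3.249 × 10^-3 mol
mass of H2C2O4 = 2.986 × 10^-3 × 90.03 = 0.2688 g
% H2C2O4 = 0.2688 / 0.6851 × 100 = 39.23 %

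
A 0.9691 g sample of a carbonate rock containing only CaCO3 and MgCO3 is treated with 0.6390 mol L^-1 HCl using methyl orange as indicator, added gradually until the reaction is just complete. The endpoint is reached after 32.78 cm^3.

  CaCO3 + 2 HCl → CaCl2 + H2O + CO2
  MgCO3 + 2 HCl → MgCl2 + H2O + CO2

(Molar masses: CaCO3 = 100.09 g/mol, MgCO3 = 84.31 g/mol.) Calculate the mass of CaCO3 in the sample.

n(HCl) = 0.03278 × 0.6390 = 0.02095 mol
Let x = n(CaCO3), y = n(MgCO3).
Titrant: 2x + 2y = 0.02095;  mass: 100.09x + 84.31y = 0.9691
Solving, x = 5.457 × 10^-3 mol, y = 5.017 × 10^-3 mol
mass of CaCO3 = 5.457 × 10^-3 × 100.09 = 0.5461 g

0.5461 g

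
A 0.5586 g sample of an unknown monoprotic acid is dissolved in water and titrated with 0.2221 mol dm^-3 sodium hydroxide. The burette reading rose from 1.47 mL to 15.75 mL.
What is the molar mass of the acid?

176.1 g/mol

n(NaOH) = 0.01428 L × 0.2221 mol/L = 3.172 × 10^-3 mol
n(HA) = 3.172 × 10^-3 mol (1:1 ratio)
M = m / n = 0.5586 g / 3.172 × 10^-3 mol = 176.1 g/mol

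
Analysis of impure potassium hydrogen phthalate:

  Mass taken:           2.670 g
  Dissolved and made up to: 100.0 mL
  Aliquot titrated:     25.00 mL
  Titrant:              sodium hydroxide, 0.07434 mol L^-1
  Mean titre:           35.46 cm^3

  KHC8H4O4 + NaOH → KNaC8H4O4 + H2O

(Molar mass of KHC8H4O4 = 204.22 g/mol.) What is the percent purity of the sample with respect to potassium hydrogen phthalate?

80.65 %

n(NaOH) per titration = 0.03546 × 0.07434 = 2.636 × 10^-3 mol
n(KHC8H4O4) in each aliquot = 2.636 × 10^-3 mol (1:1 ratio)
n(KHC8H4O4) in the whole flask = 2.636 × 10^-3 × 100.0/25.00 = 0.01054 mol
mass of KHC8H4O4 = 0.01054 × 204.22 = 2.153 g
% KHC8H4O4 = 2.153 / 2.670 × 100 = 80.65 %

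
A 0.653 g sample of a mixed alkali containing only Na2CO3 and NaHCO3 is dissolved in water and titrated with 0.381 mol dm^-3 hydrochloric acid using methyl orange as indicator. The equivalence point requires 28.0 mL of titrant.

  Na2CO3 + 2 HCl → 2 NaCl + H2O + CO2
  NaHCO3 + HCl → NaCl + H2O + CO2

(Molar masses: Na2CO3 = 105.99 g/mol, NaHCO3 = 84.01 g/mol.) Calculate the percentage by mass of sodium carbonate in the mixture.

n(HCl) = 0.0280 × 0.381 = 0.0107 mol
Let x = n(Na2CO3), y = n(NaHCO3).
Titrant: 2x + 1y = 0.0107;  mass: 105.99x + 84.01y = 0.653
Solving, x = 3.92 × 10^-3 mol, y = 2.83 × 10^-3 mol
mass of Na2CO3 = 3.92 × 10^-3 × 105.99 = 0.416 g
% Na2CO3 = 0.416 / 0.653 × 100 = 63.6 %

63.6 %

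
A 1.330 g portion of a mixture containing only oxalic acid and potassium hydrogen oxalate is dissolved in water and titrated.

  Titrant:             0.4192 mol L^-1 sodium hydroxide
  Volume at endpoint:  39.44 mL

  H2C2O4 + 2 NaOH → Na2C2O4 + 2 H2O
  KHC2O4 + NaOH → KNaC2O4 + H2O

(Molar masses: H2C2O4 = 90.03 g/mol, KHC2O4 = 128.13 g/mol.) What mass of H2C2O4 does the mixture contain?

0.4270 g

n(NaOH) = 0.03944 × 0.4192 = 0.01653 mol
Let x = n(H2C2O4), y = n(KHC2O4).
Titrant: 2x + 1y = 0.01653;  mass: 90.03x + 128.13y = 1.330
Solving, x = 4.743 × 10^-3 mol, y = 7.048 × 10^-3 mol
mass of H2C2O4 = 4.743 × 10^-3 × 90.03 = 0.4270 g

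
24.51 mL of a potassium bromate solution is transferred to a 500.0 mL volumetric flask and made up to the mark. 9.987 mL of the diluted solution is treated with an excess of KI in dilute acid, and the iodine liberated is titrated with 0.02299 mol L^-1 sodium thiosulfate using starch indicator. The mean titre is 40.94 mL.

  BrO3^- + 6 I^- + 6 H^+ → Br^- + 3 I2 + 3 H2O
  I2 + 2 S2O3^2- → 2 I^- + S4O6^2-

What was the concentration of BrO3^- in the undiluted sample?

n(S2O3^2-) = 0.04094 × 0.02299 = 9.412 × 10^-4 mol
n(I2) = n(S2O3^2-)/2 = 4.706 × 10^-4 mol
From the 1:3 ratio, n(BrO3^-) in the aliquot = 1/3 × 4.706 × 10^-4 = 1.569 × 10^-4 mol
[BrO3^-]_dilute = 1.569 × 10^-4 / 0.009987 = 0.01571 mol/L
[BrO3^-]_original = 0.01571 × 500.0/24.51 = 0.3204 mol/L

0.3204 mol/L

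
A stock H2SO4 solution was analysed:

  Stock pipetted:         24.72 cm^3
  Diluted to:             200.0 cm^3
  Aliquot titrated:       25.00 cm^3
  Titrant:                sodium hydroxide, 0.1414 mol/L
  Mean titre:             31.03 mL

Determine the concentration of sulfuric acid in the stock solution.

0.7100 mol/L

H2SO4 + 2 NaOH → Na2SO4 + 2 H2O
n(NaOH) = 0.03103 × 0.1414 = 4.388 × 10^-3 mol
From the 1:2 ratio, n(H2SO4) in the aliquot = 1/2 × 4.388 × 10^-3 = 2.194 × 10^-3 mol
[H2SO4]_dilute = 2.194 × 10^-3 / 0.02500 = 0.08775 mol/L
Dilution factor = 200.0 / 24.72 = 8.091
[H2SO4]_stock = 0.08775 × 8.091 = 0.7100 mol/L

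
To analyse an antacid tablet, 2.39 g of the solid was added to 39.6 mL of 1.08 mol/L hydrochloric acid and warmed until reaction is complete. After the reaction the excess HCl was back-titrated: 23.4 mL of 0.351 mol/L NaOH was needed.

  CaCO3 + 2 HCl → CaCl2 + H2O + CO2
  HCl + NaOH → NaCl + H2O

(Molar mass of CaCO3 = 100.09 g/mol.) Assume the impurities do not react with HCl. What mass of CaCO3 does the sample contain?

n(HCl) added = 0.0396 × 1.08 = 0.0428 mol
n(NaOH) used in back-titration = 0.0234 × 0.351 = 8.21 × 10^-3 mol
n(HCl) left over = 8.21 × 10^-3 mol (1:1 ratio)
n(HCl) consumed by analyte = 0.0428 − 8.21 × 10^-3 = 0.0346 mol
From the 1:2 ratio, n(CaCO3) = 1/2 × 0.0346 = 0.0173 mol
mass of CaCO3 = 0.0173 × 100.09 = 1.73 g

1.73 g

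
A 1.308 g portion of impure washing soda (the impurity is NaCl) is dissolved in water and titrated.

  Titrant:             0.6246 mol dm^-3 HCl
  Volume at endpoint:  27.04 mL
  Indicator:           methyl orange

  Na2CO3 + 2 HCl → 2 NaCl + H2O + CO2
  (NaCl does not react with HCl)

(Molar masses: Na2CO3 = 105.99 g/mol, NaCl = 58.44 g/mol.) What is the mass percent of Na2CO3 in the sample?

68.43 %

n(HCl) = 0.02704 × 0.6246 = 0.01689 mol
Let x = n(Na2CO3), y = n(NaCl).
Titrant: 2x = 0.01689;  mass: 105.99x + 58.44y = 1.308
Solving, x = 8.445 × 10^-3 mol, y = 7.066 × 10^-3 mol
mass of Na2CO3 = 8.445 × 10^-3 × 105.99 = 0.8950 g
% Na2CO3 = 0.8950 / 1.308 × 100 = 68.43 %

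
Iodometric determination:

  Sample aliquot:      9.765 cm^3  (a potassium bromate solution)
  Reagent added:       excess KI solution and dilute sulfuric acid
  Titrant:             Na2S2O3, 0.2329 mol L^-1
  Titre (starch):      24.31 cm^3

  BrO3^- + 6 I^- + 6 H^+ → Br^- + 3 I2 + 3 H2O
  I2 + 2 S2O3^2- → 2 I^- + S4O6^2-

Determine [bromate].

n(S2O3^2-) = 0.02431 × 0.2329 = 5.662 × 10^-3 mol
n(I2) = n(S2O3^2-)/2 = 2.831 × 10^-3 mol
From the 1:3 ratio, n(BrO3^-) in the aliquot = 1/3 × 2.831 × 10^-3 = 9.436 × 10^-4 mol
[BrO3^-] = 9.436 × 10^-4 / 0.009765 = 0.09663 mol/L

0.09663 mol/L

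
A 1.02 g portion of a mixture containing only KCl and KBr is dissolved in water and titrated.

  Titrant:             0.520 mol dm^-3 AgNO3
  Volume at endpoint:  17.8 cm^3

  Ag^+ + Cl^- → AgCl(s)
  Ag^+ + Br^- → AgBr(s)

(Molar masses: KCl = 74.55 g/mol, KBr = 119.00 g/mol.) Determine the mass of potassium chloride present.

0.137 g

n(AgNO3) = 0.0178 × 0.520 = 9.26 × 10^-3 mol
Let x = n(KCl), y = n(KBr).
Titrant: 1x + 1y = 9.26 × 10^-3;  mass: 74.55x + 119.00y = 1.02
Solving, x = 1.83 × 10^-3 mol, y = 7.42 × 10^-3 mol
mass of KCl = 1.83 × 10^-3 × 74.55 = 0.137 g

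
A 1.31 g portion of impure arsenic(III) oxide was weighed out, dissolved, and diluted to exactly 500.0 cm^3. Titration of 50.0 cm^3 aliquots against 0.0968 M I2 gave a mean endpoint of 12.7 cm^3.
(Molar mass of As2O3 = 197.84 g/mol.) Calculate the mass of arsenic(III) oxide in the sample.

1.22 g

As2O3 + 2 I2 + 2 H2O → As2O5 + 4 HI
n(I2) per titration = 0.0127 × 0.0968 = 1.23 × 10^-3 mol
From the 1:2 ratio, n(As2O3) in each aliquot = 1/2 × 1.23 × 10^-3 = 6.15 × 10^-4 mol
n(As2O3) in the whole flask = 6.15 × 10^-4 × 500.0/50.0 = 6.15 × 10^-3 mol
mass of As2O3 = 6.15 × 10^-3 × 197.84 = 1.22 g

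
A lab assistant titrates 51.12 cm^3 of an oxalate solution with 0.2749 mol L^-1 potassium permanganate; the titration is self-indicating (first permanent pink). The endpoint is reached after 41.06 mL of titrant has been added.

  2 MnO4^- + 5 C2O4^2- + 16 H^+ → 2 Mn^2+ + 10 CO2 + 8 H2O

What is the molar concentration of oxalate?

0.5520 mol/L

n(KMnO4) = 0.04106 L × 0.2749 mol/L = 0.01129 mol
From the 5:2 mole ratio, n(C2O4^2-) = 5/2 × 0.01129 = 0.02822 mol
[C2O4^2-] = 0.02822 mol / 0.05112 L = 0.5520 mol/L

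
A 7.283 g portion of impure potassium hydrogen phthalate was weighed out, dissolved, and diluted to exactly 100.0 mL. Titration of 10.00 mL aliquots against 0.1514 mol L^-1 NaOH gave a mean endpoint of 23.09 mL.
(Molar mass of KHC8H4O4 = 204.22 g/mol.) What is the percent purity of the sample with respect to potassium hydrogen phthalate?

98.03 %

KHC8H4O4 + NaOH → KNaC8H4O4 + H2O
n(NaOH) per titration = 0.02309 × 0.1514 = 3.496 × 10^-3 mol
n(KHC8H4O4) in each aliquot = 3.496 × 10^-3 mol (1:1 ratio)
n(KHC8H4O4) in the whole flask = 3.496 × 10^-3 × 100.0/10.00 = 0.03496 mol
mass of KHC8H4O4 = 0.03496 × 204.22 = 7.139 g
% KHC8H4O4 = 7.139 / 7.283 × 100 = 98.03 %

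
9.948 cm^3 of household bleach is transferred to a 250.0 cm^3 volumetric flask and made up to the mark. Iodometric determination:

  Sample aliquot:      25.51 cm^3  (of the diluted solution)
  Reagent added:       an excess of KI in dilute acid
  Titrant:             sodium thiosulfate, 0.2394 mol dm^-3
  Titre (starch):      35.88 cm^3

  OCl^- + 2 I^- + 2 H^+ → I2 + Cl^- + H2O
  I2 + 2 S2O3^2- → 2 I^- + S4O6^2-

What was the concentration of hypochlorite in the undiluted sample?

4.231 mol/L

n(S2O3^2-) = 0.03588 × 0.2394 = 8.590 × 10^-3 mol
n(I2) = n(S2O3^2-)/2 = 4.295 × 10^-3 mol
n(OCl^-) in the aliquot = 4.295 × 10^-3 mol (1:1 ratio)
[OCl^-]_dilute = 4.295 × 10^-3 / 0.02551 = 0.1684 mol/L
[OCl^-]_original = 0.1684 × 250.0/9.948 = 4.231 mol/L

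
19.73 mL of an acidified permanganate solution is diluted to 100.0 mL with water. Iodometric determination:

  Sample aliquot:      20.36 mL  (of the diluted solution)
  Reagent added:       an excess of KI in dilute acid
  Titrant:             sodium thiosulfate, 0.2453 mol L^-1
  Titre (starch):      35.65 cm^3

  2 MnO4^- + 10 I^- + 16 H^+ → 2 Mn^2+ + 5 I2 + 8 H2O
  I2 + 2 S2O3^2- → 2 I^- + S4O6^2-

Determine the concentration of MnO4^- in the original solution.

n(S2O3^2-) = 0.03565 × 0.2453 = 8.745 × 10^-3 mol
n(I2) = n(S2O3^2-)/2 = 4.372 × 10^-3 mol
From the 2:5 ratio, n(MnO4^-) in the aliquot = 2/5 × 4.372 × 10^-3 = 1.749 × 10^-3 mol
[MnO4^-]_dilute = 1.749 × 10^-3 / 0.02036 = 0.08590 mol/L
[MnO4^-]_original = 0.08590 × 100.0/19.73 = 0.4354 mol/L

0.4354 mol/L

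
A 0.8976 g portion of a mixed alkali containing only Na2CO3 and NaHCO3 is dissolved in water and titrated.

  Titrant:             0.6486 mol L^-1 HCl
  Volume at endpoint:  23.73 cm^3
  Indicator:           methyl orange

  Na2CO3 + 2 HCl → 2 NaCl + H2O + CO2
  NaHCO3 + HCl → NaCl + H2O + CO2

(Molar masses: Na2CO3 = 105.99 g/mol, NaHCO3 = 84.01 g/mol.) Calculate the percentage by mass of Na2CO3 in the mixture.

n(HCl) = 0.02373 × 0.6486 = 0.01539 mol
Let x = n(Na2CO3), y = n(NaHCO3).
Titrant: 2x + 1y = 0.01539;  mass: 105.99x + 84.01y = 0.8976
Solving, x = 6.375 × 10^-3 mol, y = 2.642 × 10^-3 mol
mass of Na2CO3 = 6.375 × 10^-3 × 105.99 = 0.6757 g
% Na2CO3 = 0.6757 / 0.8976 × 100 = 75.27 %

75.27 %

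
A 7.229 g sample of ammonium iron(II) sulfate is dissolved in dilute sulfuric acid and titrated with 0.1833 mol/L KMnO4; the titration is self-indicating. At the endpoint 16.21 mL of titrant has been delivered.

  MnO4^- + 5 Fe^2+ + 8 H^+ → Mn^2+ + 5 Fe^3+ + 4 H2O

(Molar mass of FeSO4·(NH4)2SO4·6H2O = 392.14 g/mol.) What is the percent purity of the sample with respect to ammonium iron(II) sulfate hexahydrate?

n(KMnO4) = 0.01621 L × 0.1833 mol/L = 2.971 × 10^-3 mol
From the 5:1 ratio, n(FeSO4·(NH4)2SO4·6H2O) = 5/1 × 2.971 × 10^-3 = 0.01486 mol
mass of FeSO4·(NH4)2SO4·6H2O = 0.01486 × 392.14 g/mol = 5.826 g
% FeSO4·(NH4)2SO4·6H2O = 5.826 / 7.229 × 100 = 80.59 %

80.59 %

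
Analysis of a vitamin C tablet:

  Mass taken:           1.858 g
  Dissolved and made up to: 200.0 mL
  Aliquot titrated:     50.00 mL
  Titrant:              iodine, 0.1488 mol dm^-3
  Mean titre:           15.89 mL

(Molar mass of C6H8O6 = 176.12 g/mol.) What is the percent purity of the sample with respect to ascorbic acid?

C6H8O6 + I2 → C6H6O6 + 2 HI
n(I2) per titration = 0.01589 × 0.1488 = 2.364 × 10^-3 mol
n(C6H8O6) in each aliquot = 2.364 × 10^-3 mol (1:1 ratio)
n(C6H8O6) in the whole flask = 2.364 × 10^-3 × 200.0/50.00 = 9.458 × 10^-3 mol
mass of C6H8O6 = 9.458 × 10^-3 × 176.12 = 1.666 g
% C6H8O6 = 1.666 / 1.858 × 100 = 89.65 %

89.65 %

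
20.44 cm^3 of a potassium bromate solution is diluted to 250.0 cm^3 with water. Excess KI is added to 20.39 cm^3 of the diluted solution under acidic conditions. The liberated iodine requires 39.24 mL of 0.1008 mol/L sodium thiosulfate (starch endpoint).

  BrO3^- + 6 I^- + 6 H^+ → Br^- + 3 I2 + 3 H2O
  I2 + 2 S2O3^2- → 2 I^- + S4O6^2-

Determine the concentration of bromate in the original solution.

0.3954 mol/L

n(S2O3^2-) = 0.03924 × 0.1008 = 3.955 × 10^-3 mol
n(I2) = n(S2O3^2-)/2 = 1.978 × 10^-3 mol
From the 1:3 ratio, n(BrO3^-) in the aliquot = 1/3 × 1.978 × 10^-3 = 6.592 × 10^-4 mol
[BrO3^-]_dilute = 6.592 × 10^-4 / 0.02039 = 0.03233 mol/L
[BrO3^-]_original = 0.03233 × 250.0/20.44 = 0.3954 mol/L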